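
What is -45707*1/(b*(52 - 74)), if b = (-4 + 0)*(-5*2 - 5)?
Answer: 45707/1320 ≈ 34.627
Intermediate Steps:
b = 60 (b = -4*(-10 - 5) = -4*(-15) = 60)
-45707*1/(b*(52 - 74)) = -45707*1/(60*(52 - 74)) = -45707/(60*(-22)) = -45707/(-1320) = -45707*(-1/1320) = 45707/1320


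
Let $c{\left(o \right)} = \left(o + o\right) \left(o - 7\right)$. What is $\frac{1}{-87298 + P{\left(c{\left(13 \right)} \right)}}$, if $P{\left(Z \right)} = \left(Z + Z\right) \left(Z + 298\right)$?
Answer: $\frac{1}{54350} \approx 1.8399 \cdot 10^{-5}$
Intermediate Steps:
$c{\left(o \right)} = 2 o \left(-7 + o\right)$
$P{\left(Z \right)} = 2 Z \left(298 + Z\right)$
$\frac{1}{-87298 + P{\left(c{\left(13 \right)} \right)}} = \frac{1}{-87298 + 2 \cdot 2 \cdot 13 \left(-7 + 13\right) \left(298 + 2 \cdot 13 \left(-7 + 13\right)\right)} = \frac{1}{-87298 + 2 \cdot 2 \cdot 13 \cdot 6 \left(298 + 2 \cdot 13 \cdot 6\right)} = \frac{1}{-87298 + 2 \cdot 156 \left(298 + 156\right)} = \frac{1}{-87298 + 2 \cdot 156 \cdot 454} = \frac{1}{-87298 + 141648} = \frac{1}{54350}$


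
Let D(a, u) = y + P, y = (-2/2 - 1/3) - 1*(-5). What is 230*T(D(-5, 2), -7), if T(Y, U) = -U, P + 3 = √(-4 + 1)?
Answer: 1610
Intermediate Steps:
P = -3 + I*√3 (P = -3 + √(-4 + 1) = -3 + √(-3) = -3 + I*√3 ≈ -3.0 + 1.732*I)
y = 11/3 (y = (-2*½ - 1*⅓) + 5 = (-1 - ⅓) + 5 = -4/3 + 5 = 11/3 ≈ 3.6667)
D(a, u) = ⅔ + I*√3 (D(a, u) = 11/3 + (-3 + I*√3) = ⅔ + I*√3)
230*T(D(-5, 2), -7) = 230*(-1*(-7)) = 230*7 = 1610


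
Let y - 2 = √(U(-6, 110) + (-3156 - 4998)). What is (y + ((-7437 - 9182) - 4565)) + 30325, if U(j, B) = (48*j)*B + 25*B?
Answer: 9143 + 2*I*√9271 ≈ 9143.0 + 192.57*I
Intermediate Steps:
U(j, B) = 25*B + 48*B*j (U(j, B) = 48*B*j + 25*B = 25*B + 48*B*j)
y = 2 + 2*I*√9271 (y = 2 + √(110*(25 + 48*(-6)) + (-3156 - 4998)) = 2 + √(110*(25 - 288) - 8154) = 2 + √(110*(-263) - 8154) = 2 + √(-28930 - 8154) = 2 + √(-37084) = 2 + 2*I*√9271 ≈ 2.0 + 192.57*I)
(y + ((-7437 - 9182) - 4565)) + 30325 = ((2 + 2*I*√9271) + ((-7437 - 9182) - 4565)) + 30325 = ((2 + 2*I*√9271) + (-16619 - 4565)) + 30325 = ((2 + 2*I*√9271) - 21184) + 30325 = (-21182 + 2*I*√9271) + 30325 = 9143 + 2*I*√9271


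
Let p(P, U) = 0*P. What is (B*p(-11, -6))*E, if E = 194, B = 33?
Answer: 0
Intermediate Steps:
p(P, U) = 0
(B*p(-11, -6))*E = (33*0)*194 = 0*194 = 0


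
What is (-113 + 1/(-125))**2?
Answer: 199543876/15625 ≈ 12771.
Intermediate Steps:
(-113 + 1/(-125))**2 = (-113 - 1/125)**2 = (-14126/125)**2 = 199543876/15625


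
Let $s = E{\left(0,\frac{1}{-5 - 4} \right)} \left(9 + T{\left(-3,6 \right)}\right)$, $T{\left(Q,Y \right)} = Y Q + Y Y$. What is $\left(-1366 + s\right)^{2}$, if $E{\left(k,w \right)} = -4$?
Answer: $2172676$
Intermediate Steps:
$T{\left(Q,Y \right)} = Y^{2} + Q Y$ ($T{\left(Q,Y \right)} = Q Y + Y^{2} = Y^{2} + Q Y$)
$s = -108$ ($s = - 4 \left(9 + 6 \left(-3 + 6\right)\right) = - 4 \left(9 + 6 \cdot 3\right) = - 4 \left(9 + 18\right) = \left(-4\right) 27 = -108$)
$\left(-1366 + s\right)^{2} = \left(-1366 - 108\right)^{2} = \left(-1474\right)^{2} = 2172676$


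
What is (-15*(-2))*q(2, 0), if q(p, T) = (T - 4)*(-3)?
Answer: 360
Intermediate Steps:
q(p, T) = 12 - 3*T (q(p, T) = (-4 + T)*(-3) = 12 - 3*T)
(-15*(-2))*q(2, 0) = (-15*(-2))*(12 - 3*0) = 30*(12 + 0) = 30*12 = 360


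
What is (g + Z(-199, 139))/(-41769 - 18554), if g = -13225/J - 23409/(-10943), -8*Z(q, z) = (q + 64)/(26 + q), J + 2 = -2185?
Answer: -267917788637/1998040118901912 ≈ -0.00013409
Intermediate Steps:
J = -2187 (J = -2 - 2185 = -2187)
Z(q, z) = -(64 + q)/(8*(26 + q)) (Z(q, z) = -(q + 64)/(8*(26 + q)) = -(64 + q)/(8*(26 + q)))
g = 195916658/23932341 (g = -13225/(-2187) - 23409/(-10943) = -13225*(-1/2187) - 23409*(-1/10943) = 13225/2187 + 23409/10943 = 195916658/23932341 ≈ 8.1863)
(g + Z(-199, 139))/(-41769 - 18554) = (195916658/23932341 + (-64 - 1*(-199))/(8*(26 - 199)))/(-41769 - 18554) = (195916658/23932341 + (1/8)*(-64 + 199)/(-173))/(-60323) = (195916658/23932341 + (1/8)*(-1/173)*135)*(-1/60323) = (195916658/23932341 - 135/1384)*(-1/60323) = (267917788637/33122359944)*(-1/60323) = -267917788637/1998040118901912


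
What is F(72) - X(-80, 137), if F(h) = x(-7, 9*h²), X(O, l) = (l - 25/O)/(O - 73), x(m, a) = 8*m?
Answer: -134891/2448 ≈ -55.103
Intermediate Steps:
X(O, l) = (l - 25/O)/(-73 + O)
F(h) = -56 (F(h) = 8*(-7) = -56)
F(72) - X(-80, 137) = -56 - (-25 - 80*137)/((-80)*(-73 - 80)) = -56 - (-1)*(-25 - 10960)/(80*(-153)) = -56 - (-1)*(-1)*(-10985)/(80*153) = -56 - 1*(-2197/2448) = -56 + 2197/2448 = -134891/2448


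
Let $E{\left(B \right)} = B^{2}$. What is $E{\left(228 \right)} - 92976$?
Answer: $-40992$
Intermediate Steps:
$E{\left(228 \right)} - 92976 = 228^{2} - 92976 = 51984 - 92976 = -40992$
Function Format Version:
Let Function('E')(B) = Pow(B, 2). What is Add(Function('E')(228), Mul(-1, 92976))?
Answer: -40992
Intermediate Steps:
Add(Function('E')(228), Mul(-1, 92976)) = Add(Pow(228, 2), Mul(-1, 92976)) = Add(51984, -92976) = -40992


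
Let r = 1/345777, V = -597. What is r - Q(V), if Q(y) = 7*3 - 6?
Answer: -5186654/345777 ≈ -15.000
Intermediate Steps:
r = 1/345777 ≈ 2.8920e-6
Q(y) = 15 (Q(y) = 21 - 6 = 15)
r - Q(V) = 1/345777 - 1*15 = 1/345777 - 15 = -5186654/345777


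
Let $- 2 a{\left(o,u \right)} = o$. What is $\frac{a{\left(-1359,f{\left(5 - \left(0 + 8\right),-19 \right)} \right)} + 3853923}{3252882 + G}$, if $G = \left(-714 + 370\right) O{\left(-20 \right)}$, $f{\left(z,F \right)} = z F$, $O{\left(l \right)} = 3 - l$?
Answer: $\frac{1541841}{1297988} \approx 1.1879$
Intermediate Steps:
$f{\left(z,F \right)} = F z$
$a{\left(o,u \right)} = - \frac{o}{2}$
$G = -7912$ ($G = \left(-714 + 370\right) \left(3 - -20\right) = - 344 \left(3 + 20\right) = \left(-344\right) 23 = -7912$)
$\frac{a{\left(-1359,f{\left(5 - \left(0 + 8\right),-19 \right)} \right)} + 3853923}{3252882 + G} = \frac{\left(- \frac{1}{2}\right) \left(-1359\right) + 3853923}{3252882 - 7912} = \frac{\frac{1359}{2} + 3853923}{3244970} = \frac{7709205}{2} \cdot \frac{1}{3244970} = \frac{1541841}{1297988}$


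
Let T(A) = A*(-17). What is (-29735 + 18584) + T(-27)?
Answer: -10692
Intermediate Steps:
T(A) = -17*A
(-29735 + 18584) + T(-27) = (-29735 + 18584) - 17*(-27) = -11151 + 459 = -10692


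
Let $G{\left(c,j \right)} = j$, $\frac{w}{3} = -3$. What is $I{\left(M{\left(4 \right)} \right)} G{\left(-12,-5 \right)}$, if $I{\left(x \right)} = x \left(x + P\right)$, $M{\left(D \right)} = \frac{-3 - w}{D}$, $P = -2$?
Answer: $\frac{15}{4} \approx 3.75$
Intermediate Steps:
$w = -9$ ($w = 3 \left(-3\right) = -9$)
$M{\left(D \right)} = \frac{6}{D}$ ($M{\left(D \right)} = \frac{-3 - -9}{D} = \frac{-3 + 9}{D} = \frac{6}{D}$)
$I{\left(x \right)} = x \left(-2 + x\right)$ ($I{\left(x \right)} = x \left(x - 2\right) = x \left(-2 + x\right)$)
$I{\left(M{\left(4 \right)} \right)} G{\left(-12,-5 \right)} = \frac{6}{4} \left(-2 + \frac{6}{4}\right) \left(-5\right) = 6 \cdot \frac{1}{4} \left(-2 + 6 \cdot \frac{1}{4}\right) \left(-5\right) = \frac{3 \left(-2 + \frac{3}{2}\right)}{2} \left(-5\right) = \frac{3}{2} \left(- \frac{1}{2}\right) \left(-5\right) = \left(- \frac{3}{4}\right) \left(-5\right) = \frac{15}{4}$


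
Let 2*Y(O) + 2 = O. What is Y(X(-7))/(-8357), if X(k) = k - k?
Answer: 1/8357 ≈ 0.00011966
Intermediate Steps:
X(k) = 0
Y(O) = -1 + O/2
Y(X(-7))/(-8357) = (-1 + (1/2)*0)/(-8357) = (-1 + 0)*(-1/8357) = -1*(-1/8357) = 1/8357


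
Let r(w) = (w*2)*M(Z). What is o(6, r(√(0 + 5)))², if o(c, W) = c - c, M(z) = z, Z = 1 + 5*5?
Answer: 0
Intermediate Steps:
Z = 26 (Z = 1 + 25 = 26)
r(w) = 52*w (r(w) = (w*2)*26 = (2*w)*26 = 52*w)
o(c, W) = 0
o(6, r(√(0 + 5)))² = 0² = 0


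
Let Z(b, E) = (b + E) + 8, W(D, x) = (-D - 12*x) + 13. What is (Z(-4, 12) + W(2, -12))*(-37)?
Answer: -6327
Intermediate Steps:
W(D, x) = 13 - D - 12*x
Z(b, E) = 8 + E + b (Z(b, E) = (E + b) + 8 = 8 + E + b)
(Z(-4, 12) + W(2, -12))*(-37) = ((8 + 12 - 4) + (13 - 1*2 - 12*(-12)))*(-37) = (16 + (13 - 2 + 144))*(-37) = (16 + 155)*(-37) = 171*(-37) = -6327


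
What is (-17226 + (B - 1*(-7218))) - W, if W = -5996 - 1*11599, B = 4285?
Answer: 11872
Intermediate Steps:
W = -17595 (W = -5996 - 11599 = -17595)
(-17226 + (B - 1*(-7218))) - W = (-17226 + (4285 - 1*(-7218))) - 1*(-17595) = (-17226 + (4285 + 7218)) + 17595 = (-17226 + 11503) + 17595 = -5723 + 17595 = 11872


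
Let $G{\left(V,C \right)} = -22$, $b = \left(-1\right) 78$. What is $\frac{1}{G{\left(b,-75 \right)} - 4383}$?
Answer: $- \frac{1}{4405} \approx -0.00022701$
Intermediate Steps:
$b = -78$
$\frac{1}{G{\left(b,-75 \right)} - 4383} = \frac{1}{-22 - 4383} = \frac{1}{-4405} = - \frac{1}{4405}$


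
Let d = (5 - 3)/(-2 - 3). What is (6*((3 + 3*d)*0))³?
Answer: 0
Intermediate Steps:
d = -⅖ (d = 2/(-5) = 2*(-⅕) = -⅖ ≈ -0.40000)
(6*((3 + 3*d)*0))³ = (6*((3 + 3*(-⅖))*0))³ = (6*((3 - 6/5)*0))³ = (6*((9/5)*0))³ = (6*0)³ = 0³ = 0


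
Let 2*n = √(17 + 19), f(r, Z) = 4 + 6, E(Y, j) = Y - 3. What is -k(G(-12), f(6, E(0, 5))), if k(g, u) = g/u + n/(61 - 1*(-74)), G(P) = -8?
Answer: 7/9 ≈ 0.77778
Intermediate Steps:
E(Y, j) = -3 + Y
f(r, Z) = 10
n = 3 (n = √(17 + 19)/2 = √36/2 = (½)*6 = 3)
k(g, u) = 1/45 + g/u (k(g, u) = g/u + 3/(61 - 1*(-74)) = g/u + 3/(61 + 74) = g/u + 3/135 = g/u + 3*(1/135) = g/u + 1/45 = 1/45 + g/u)
-k(G(-12), f(6, E(0, 5))) = -(-8 + (1/45)*10)/10 = -(-8 + 2/9)/10 = -(-70)/(10*9) = -1*(-7/9) = 7/9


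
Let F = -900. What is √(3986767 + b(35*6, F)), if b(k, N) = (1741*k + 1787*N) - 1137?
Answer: 2*√685735 ≈ 1656.2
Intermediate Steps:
b(k, N) = -1137 + 1741*k + 1787*N
√(3986767 + b(35*6, F)) = √(3986767 + (-1137 + 1741*(35*6) + 1787*(-900))) = √(3986767 + (-1137 + 1741*210 - 1608300)) = √(3986767 + (-1137 + 365610 - 1608300)) = √(3986767 - 1243827) = √2742940 = 2*√685735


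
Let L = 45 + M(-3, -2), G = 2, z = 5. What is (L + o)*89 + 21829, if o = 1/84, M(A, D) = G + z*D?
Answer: 2110337/84 ≈ 25123.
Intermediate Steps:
M(A, D) = 2 + 5*D
o = 1/84 ≈ 0.011905
L = 37 (L = 45 + (2 + 5*(-2)) = 45 + (2 - 10) = 45 - 8 = 37)
(L + o)*89 + 21829 = (37 + 1/84)*89 + 21829 = (3109/84)*89 + 21829 = 276701/84 + 21829 = 2110337/84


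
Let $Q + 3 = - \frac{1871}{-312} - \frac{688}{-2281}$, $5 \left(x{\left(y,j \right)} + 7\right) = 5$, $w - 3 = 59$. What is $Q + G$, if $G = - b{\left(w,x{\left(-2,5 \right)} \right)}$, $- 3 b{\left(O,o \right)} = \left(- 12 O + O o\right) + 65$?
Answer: $- \frac{82325011}{237224} \approx -347.04$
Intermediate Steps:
$w = 62$ ($w = 3 + 59 = 62$)
$x{\left(y,j \right)} = -6$ ($x{\left(y,j \right)} = -7 + \frac{1}{5} \cdot 5 = -7 + 1 = -6$)
$b{\left(O,o \right)} = - \frac{65}{3} + 4 O - \frac{O o}{3}$ ($b{\left(O,o \right)} = - \frac{\left(- 12 O + O o\right) + 65}{3} = - \frac{65 - 12 O + O o}{3} = - \frac{65}{3} + 4 O - \frac{O o}{3}$)
$Q = \frac{2347391}{711672}$ ($Q = -3 - \left(- \frac{1871}{312} - \frac{688}{2281}\right) = -3 - - \frac{4482407}{711672} = -3 + \left(\frac{1871}{312} + \frac{688}{2281}\right) = -3 + \frac{4482407}{711672} = \frac{2347391}{711672} \approx 3.2984$)
$G = - \frac{1051}{3}$ ($G = - (- \frac{65}{3} + 4 \cdot 62 - \frac{62}{3} \left(-6\right)) = - (- \frac{65}{3} + 248 + 124) = \left(-1\right) \frac{1051}{3} = - \frac{1051}{3} \approx -350.33$)
$Q + G = \frac{2347391}{711672} - \frac{1051}{3} = - \frac{82325011}{237224}$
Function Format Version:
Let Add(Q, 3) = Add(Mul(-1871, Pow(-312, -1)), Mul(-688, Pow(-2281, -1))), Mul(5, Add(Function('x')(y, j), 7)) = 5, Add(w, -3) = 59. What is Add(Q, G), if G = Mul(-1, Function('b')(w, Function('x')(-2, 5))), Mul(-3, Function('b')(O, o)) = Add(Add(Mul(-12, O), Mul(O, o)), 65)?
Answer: Rational(-82325011, 237224) ≈ -347.04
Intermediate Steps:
w = 62 (w = Add(3, 59) = 62)
Function('x')(y, j) = -6 (Function('x')(y, j) = Add(-7, Mul(Rational(1, 5), 5)) = Add(-7, 1) = -6)
Function('b')(O, o) = Add(Rational(-65, 3), Mul(4, O), Mul(Rational(-1, 3), O, o)) (Function('b')(O, o) = Mul(Rational(-1, 3), Add(Add(Mul(-12, O), Mul(O, o)), 65)) = Mul(Rational(-1, 3), Add(65, Mul(-12, O), Mul(O, o))) = Add(Rational(-65, 3), Mul(4, O), Mul(Rational(-1, 3), O, o)))
Q = Rational(2347391, 711672) (Q = Add(-3, Add(Mul(-1871, Pow(-312, -1)), Mul(-688, Pow(-2281, -1)))) = Add(-3, Add(Mul(-1871, Rational(-1, 312)), Mul(-688, Rational(-1, 2281)))) = Add(-3, Add(Rational(1871, 312), Rational(688, 2281))) = Add(-3, Rational(4482407, 711672)) = Rational(2347391, 711672) ≈ 3.2984)
G = Rational(-1051, 3) (G = Mul(-1, Add(Rational(-65, 3), Mul(4, 62), Mul(Rational(-1, 3), 62, -6))) = Mul(-1, Add(Rational(-65, 3), 248, 124)) = Mul(-1, Rational(1051, 3)) = Rational(-1051, 3) ≈ -350.33)
Add(Q, G) = Add(Rational(2347391, 711672), Rational(-1051, 3)) = Rational(-82325011, 237224)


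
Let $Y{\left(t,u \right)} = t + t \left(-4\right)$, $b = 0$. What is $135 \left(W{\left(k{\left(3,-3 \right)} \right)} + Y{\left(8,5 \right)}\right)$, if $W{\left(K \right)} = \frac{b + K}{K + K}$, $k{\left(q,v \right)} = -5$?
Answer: $- \frac{6345}{2} \approx -3172.5$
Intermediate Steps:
$Y{\left(t,u \right)} = - 3 t$ ($Y{\left(t,u \right)} = t - 4 t = - 3 t$)
$W{\left(K \right)} = \frac{1}{2}$ ($W{\left(K \right)} = \frac{0 + K}{K + K} = \frac{K}{2 K} = K \frac{1}{2 K} = \frac{1}{2}$)
$135 \left(W{\left(k{\left(3,-3 \right)} \right)} + Y{\left(8,5 \right)}\right) = 135 \left(\frac{1}{2} - 24\right) = 135 \left(- \frac{47}{2}\right) = - \frac{6345}{2}$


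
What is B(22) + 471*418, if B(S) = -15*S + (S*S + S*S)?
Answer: 197516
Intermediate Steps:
B(S) = -15*S + 2*S² (B(S) = -15*S + (S² + S²) = -15*S + 2*S²)
B(22) + 471*418 = 22*(-15 + 2*22) + 471*418 = 22*(-15 + 44) + 196878 = 22*29 + 196878 = 638 + 196878 = 197516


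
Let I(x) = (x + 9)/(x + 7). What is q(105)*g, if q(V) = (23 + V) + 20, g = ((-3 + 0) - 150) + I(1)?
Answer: -22459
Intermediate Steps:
I(x) = (9 + x)/(7 + x)
g = -607/4 (g = ((-3 + 0) - 150) + (9 + 1)/(7 + 1) = (-3 - 150) + 10/8 = -153 + (⅛)*10 = -153 + 5/4 = -607/4 ≈ -151.75)
q(V) = 43 + V
q(105)*g = (43 + 105)*(-607/4) = 148*(-607/4) = -22459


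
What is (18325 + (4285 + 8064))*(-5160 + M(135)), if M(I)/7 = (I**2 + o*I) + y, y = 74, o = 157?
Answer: 8321794852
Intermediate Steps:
M(I) = 518 + 7*I**2 + 1099*I (M(I) = 7*((I**2 + 157*I) + 74) = 7*(74 + I**2 + 157*I) = 518 + 7*I**2 + 1099*I)
(18325 + (4285 + 8064))*(-5160 + M(135)) = (18325 + (4285 + 8064))*(-5160 + (518 + 7*135**2 + 1099*135)) = (18325 + 12349)*(-5160 + (518 + 7*18225 + 148365)) = 30674*(-5160 + (518 + 127575 + 148365)) = 30674*(-5160 + 276458) = 30674*271298 = 8321794852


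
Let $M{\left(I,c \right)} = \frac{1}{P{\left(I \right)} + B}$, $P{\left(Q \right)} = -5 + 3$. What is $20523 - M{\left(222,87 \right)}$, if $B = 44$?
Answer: $\frac{861965}{42} \approx 20523.0$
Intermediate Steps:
$P{\left(Q \right)} = -2$
$M{\left(I,c \right)} = \frac{1}{42}$ ($M{\left(I,c \right)} = \frac{1}{-2 + 44} = \frac{1}{42}$)
$20523 - M{\left(222,87 \right)} = 20523 - \frac{1}{42} = \frac{861965}{42}$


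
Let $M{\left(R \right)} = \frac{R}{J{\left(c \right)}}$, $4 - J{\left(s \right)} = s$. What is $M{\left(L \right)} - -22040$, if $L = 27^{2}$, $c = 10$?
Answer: $\frac{43837}{2} \approx 21919.0$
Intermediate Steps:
$J{\left(s \right)} = 4 - s$
$L = 729$
$M{\left(R \right)} = - \frac{R}{6}$ ($M{\left(R \right)} = \frac{R}{4 - 10} = \frac{R}{-6} = R \left(- \frac{1}{6}\right) = - \frac{R}{6}$)
$M{\left(L \right)} - -22040 = \left(- \frac{1}{6}\right) 729 - -22040 = - \frac{243}{2} + 22040 = \frac{43837}{2}$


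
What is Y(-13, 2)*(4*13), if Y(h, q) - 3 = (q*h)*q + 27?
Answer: -1144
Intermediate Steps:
Y(h, q) = 30 + h*q² (Y(h, q) = 3 + ((q*h)*q + 27) = 3 + ((h*q)*q + 27) = 3 + (h*q² + 27) = 3 + (27 + h*q²) = 30 + h*q²)
Y(-13, 2)*(4*13) = (30 - 13*2²)*(4*13) = (30 - 13*4)*52 = (30 - 52)*52 = -22*52 = -1144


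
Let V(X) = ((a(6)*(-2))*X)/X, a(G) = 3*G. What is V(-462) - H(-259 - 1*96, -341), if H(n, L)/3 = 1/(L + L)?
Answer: -24549/682 ≈ -35.996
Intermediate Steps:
H(n, L) = 3/(2*L) (H(n, L) = 3/(L + L) = 3/((2*L)) = 3*(1/(2*L)) = 3/(2*L))
V(X) = -36 (V(X) = (((3*6)*(-2))*X)/X = ((18*(-2))*X)/X = (-36*X)/X = -36)
V(-462) - H(-259 - 1*96, -341) = -36 - 3/(2*(-341)) = -36 - 3*(-1)/(2*341) = -36 - 1*(-3/682) = -36 + 3/682 = -24549/682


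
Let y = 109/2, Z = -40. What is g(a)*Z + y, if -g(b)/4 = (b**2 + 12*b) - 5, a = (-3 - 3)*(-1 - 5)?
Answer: 551469/2 ≈ 2.7573e+5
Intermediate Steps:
a = 36 (a = -6*(-6) = 36)
g(b) = 20 - 48*b - 4*b**2 (g(b) = -4*((b**2 + 12*b) - 5) = -4*(-5 + b**2 + 12*b) = 20 - 48*b - 4*b**2)
y = 109/2 (y = 109*(1/2) = 109/2 ≈ 54.500)
g(a)*Z + y = (20 - 48*36 - 4*36**2)*(-40) + 109/2 = (20 - 1728 - 4*1296)*(-40) + 109/2 = (20 - 1728 - 5184)*(-40) + 109/2 = -6892*(-40) + 109/2 = 275680 + 109/2 = 551469/2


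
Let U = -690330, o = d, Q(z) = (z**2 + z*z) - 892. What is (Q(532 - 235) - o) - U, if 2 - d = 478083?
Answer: 1343937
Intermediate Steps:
d = -478081 (d = 2 - 1*478083 = 2 - 478083 = -478081)
Q(z) = -892 + 2*z**2 (Q(z) = (z**2 + z**2) - 892 = 2*z**2 - 892 = -892 + 2*z**2)
o = -478081
(Q(532 - 235) - o) - U = ((-892 + 2*(532 - 235)**2) - 1*(-478081)) - 1*(-690330) = ((-892 + 2*297**2) + 478081) + 690330 = ((-892 + 2*88209) + 478081) + 690330 = ((-892 + 176418) + 478081) + 690330 = (175526 + 478081) + 690330 = 653607 + 690330 = 1343937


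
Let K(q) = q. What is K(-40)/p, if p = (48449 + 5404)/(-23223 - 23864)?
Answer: 1883480/53853 ≈ 34.974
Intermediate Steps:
p = -53853/47087 (p = 53853/(-47087) = 53853*(-1/47087) = -53853/47087 ≈ -1.1437)
K(-40)/p = -40/(-53853/47087) = -40*(-47087/53853) = 1883480/53853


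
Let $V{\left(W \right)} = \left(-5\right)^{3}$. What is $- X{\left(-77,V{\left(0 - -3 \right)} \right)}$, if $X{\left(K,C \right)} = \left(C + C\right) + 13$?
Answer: $237$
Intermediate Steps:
$V{\left(W \right)} = -125$
$X{\left(K,C \right)} = 13 + 2 C$ ($X{\left(K,C \right)} = 2 C + 13 = 13 + 2 C$)
$- X{\left(-77,V{\left(0 - -3 \right)} \right)} = - (13 + 2 \left(-125\right)) = - (13 - 250) = \left(-1\right) \left(-237\right) = 237$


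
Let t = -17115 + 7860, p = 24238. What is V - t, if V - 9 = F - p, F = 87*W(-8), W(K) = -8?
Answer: -15670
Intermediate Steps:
F = -696 (F = 87*(-8) = -696)
V = -24925 (V = 9 + (-696 - 1*24238) = 9 + (-696 - 24238) = 9 - 24934 = -24925)
t = -9255
V - t = -24925 - 1*(-9255) = -24925 + 9255 = -15670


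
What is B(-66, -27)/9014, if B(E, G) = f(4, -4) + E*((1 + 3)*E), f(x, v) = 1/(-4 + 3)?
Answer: 17423/9014 ≈ 1.9329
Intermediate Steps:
f(x, v) = -1 (f(x, v) = 1/(-1) = -1)
B(E, G) = -1 + 4*E² (B(E, G) = -1 + E*((1 + 3)*E) = -1 + E*(4*E) = -1 + 4*E²)
B(-66, -27)/9014 = (-1 + 4*(-66)²)/9014 = (-1 + 4*4356)*(1/9014) = (-1 + 17424)*(1/9014) = 17423*(1/9014) = 17423/9014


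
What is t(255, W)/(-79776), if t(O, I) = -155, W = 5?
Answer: 155/79776 ≈ 0.0019429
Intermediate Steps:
t(255, W)/(-79776) = -155/(-79776) = -155*(-1/79776) = 155/79776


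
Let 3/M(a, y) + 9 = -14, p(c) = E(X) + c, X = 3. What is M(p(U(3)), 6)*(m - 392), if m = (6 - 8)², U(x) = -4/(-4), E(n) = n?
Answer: 1164/23 ≈ 50.609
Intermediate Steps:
U(x) = 1 (U(x) = -4*(-¼) = 1)
m = 4 (m = (-2)² = 4)
p(c) = 3 + c
M(a, y) = -3/23 (M(a, y) = 3/(-9 - 14) = 3/(-23) = 3*(-1/23) = -3/23)
M(p(U(3)), 6)*(m - 392) = -3*(4 - 392)/23 = -3/23*(-388) = 1164/23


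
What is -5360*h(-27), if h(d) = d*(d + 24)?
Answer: -434160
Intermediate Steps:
h(d) = d*(24 + d)
-5360*h(-27) = -(-144720)*(24 - 27) = -(-144720)*(-3) = -5360*81 = -434160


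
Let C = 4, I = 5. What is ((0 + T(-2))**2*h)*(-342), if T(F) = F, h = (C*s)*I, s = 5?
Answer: -136800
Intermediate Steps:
h = 100 (h = (4*5)*5 = 20*5 = 100)
((0 + T(-2))**2*h)*(-342) = ((0 - 2)**2*100)*(-342) = ((-2)**2*100)*(-342) = (4*100)*(-342) = 400*(-342) = -136800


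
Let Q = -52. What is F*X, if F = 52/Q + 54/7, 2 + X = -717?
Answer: -33793/7 ≈ -4827.6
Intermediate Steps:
X = -719 (X = -2 - 717 = -719)
F = 47/7 (F = 52/(-52) + 54/7 = 52*(-1/52) + 54*(⅐) = -1 + 54/7 = 47/7 ≈ 6.7143)
F*X = (47/7)*(-719) = -33793/7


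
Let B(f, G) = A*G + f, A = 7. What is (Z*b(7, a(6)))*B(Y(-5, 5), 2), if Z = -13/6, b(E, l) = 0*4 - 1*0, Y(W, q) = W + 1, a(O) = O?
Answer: 0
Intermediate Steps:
Y(W, q) = 1 + W
B(f, G) = f + 7*G (B(f, G) = 7*G + f = f + 7*G)
b(E, l) = 0 (b(E, l) = 0 + 0 = 0)
Z = -13/6 (Z = -13*⅙ = -13/6 ≈ -2.1667)
(Z*b(7, a(6)))*B(Y(-5, 5), 2) = (-13/6*0)*((1 - 5) + 7*2) = 0*(-4 + 14) = 0*10 = 0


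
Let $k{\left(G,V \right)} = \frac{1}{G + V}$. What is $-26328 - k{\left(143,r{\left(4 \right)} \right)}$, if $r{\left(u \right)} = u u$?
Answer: $- \frac{4186153}{159} \approx -26328.0$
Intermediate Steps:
$r{\left(u \right)} = u^{2}$
$-26328 - k{\left(143,r{\left(4 \right)} \right)} = -26328 - \frac{1}{143 + 4^{2}} = -26328 - \frac{1}{143 + 16} = -26328 - \frac{1}{159} = - \frac{4186153}{159}$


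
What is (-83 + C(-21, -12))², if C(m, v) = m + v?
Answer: 13456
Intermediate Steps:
(-83 + C(-21, -12))² = (-83 + (-21 - 12))² = (-83 - 33)² = (-116)² = 13456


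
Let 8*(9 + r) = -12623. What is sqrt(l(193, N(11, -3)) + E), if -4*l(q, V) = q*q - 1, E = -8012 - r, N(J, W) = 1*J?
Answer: I*sqrt(251794)/4 ≈ 125.45*I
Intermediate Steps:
r = -12695/8 (r = -9 + (1/8)*(-12623) = -9 - 12623/8 = -12695/8 ≈ -1586.9)
N(J, W) = J
E = -51401/8 (E = -8012 - 1*(-12695/8) = -8012 + 12695/8 = -51401/8 ≈ -6425.1)
l(q, V) = 1/4 - q**2/4 (l(q, V) = -(q*q - 1)/4 = -(q**2 - 1)/4 = -(-1 + q**2)/4 = 1/4 - q**2/4)
sqrt(l(193, N(11, -3)) + E) = sqrt((1/4 - 1/4*193**2) - 51401/8) = sqrt((1/4 - 1/4*37249) - 51401/8) = sqrt((1/4 - 37249/4) - 51401/8) = sqrt(-9312 - 51401/8) = sqrt(-125897/8) = I*sqrt(251794)/4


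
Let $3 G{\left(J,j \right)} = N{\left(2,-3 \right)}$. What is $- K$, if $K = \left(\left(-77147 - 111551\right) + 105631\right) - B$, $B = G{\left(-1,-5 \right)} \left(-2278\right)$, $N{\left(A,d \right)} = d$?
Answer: $85345$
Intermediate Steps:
$G{\left(J,j \right)} = -1$ ($G{\left(J,j \right)} = \frac{1}{3} \left(-3\right) = -1$)
$B = 2278$ ($B = \left(-1\right) \left(-2278\right) = 2278$)
$K = -85345$ ($K = \left(\left(-77147 - 111551\right) + 105631\right) - 2278 = \left(-188698 + 105631\right) - 2278 = -83067 - 2278 = -85345$)
$- K = \left(-1\right) \left(-85345\right) = 85345$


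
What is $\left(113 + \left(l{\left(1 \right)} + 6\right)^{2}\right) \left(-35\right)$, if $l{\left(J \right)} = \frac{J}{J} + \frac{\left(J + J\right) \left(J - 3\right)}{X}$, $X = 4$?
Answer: $-5215$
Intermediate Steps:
$l{\left(J \right)} = 1 + \frac{J \left(-3 + J\right)}{2}$ ($l{\left(J \right)} = \frac{J}{J} + \frac{\left(J + J\right) \left(J - 3\right)}{4} = 1 + 2 J \left(-3 + J\right) \frac{1}{4} = 1 + \frac{J \left(-3 + J\right)}{2}$)
$\left(113 + \left(l{\left(1 \right)} + 6\right)^{2}\right) \left(-35\right) = \left(113 + \left(\left(1 + \frac{1^{2}}{2} - \frac{3}{2}\right) + 6\right)^{2}\right) \left(-35\right) = \left(113 + \left(\left(1 + \frac{1}{2} \cdot 1 - \frac{3}{2}\right) + 6\right)^{2}\right) \left(-35\right) = \left(113 + \left(\left(1 + \frac{1}{2} - \frac{3}{2}\right) + 6\right)^{2}\right) \left(-35\right) = \left(113 + \left(0 + 6\right)^{2}\right) \left(-35\right) = \left(113 + 6^{2}\right) \left(-35\right) = \left(113 + 36\right) \left(-35\right) = 149 \left(-35\right) = -5215$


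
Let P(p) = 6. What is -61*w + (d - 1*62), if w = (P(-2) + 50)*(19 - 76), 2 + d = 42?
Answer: 194690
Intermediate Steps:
d = 40 (d = -2 + 42 = 40)
w = -3192 (w = (6 + 50)*(19 - 76) = 56*(-57) = -3192)
-61*w + (d - 1*62) = -61*(-3192) + (40 - 1*62) = 194712 + (40 - 62) = 194712 - 22 = 194690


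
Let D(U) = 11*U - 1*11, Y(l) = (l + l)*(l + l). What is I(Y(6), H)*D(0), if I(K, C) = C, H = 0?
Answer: 0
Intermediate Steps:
Y(l) = 4*l² (Y(l) = (2*l)*(2*l) = 4*l²)
D(U) = -11 + 11*U (D(U) = 11*U - 11 = -11 + 11*U)
I(Y(6), H)*D(0) = 0*(-11 + 11*0) = 0*(-11 + 0) = 0*(-11) = 0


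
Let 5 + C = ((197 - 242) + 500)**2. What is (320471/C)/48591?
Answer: 320471/10059308820 ≈ 3.1858e-5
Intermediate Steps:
C = 207020 (C = -5 + ((197 - 242) + 500)**2 = -5 + (-45 + 500)**2 = -5 + 455**2 = -5 + 207025 = 207020)
(320471/C)/48591 = (320471/207020)/48591 = (320471*(1/207020))*(1/48591) = (320471/207020)*(1/48591) = 320471/10059308820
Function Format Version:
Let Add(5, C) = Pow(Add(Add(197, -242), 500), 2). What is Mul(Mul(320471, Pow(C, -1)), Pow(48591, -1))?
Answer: Rational(320471, 10059308820) ≈ 3.1858e-5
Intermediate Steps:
C = 207020 (C = Add(-5, Pow(Add(Add(197, -242), 500), 2)) = Add(-5, Pow(Add(-45, 500), 2)) = Add(-5, Pow(455, 2)) = Add(-5, 207025) = 207020)
Mul(Mul(320471, Pow(C, -1)), Pow(48591, -1)) = Mul(Mul(320471, Pow(207020, -1)), Pow(48591, -1)) = Mul(Mul(320471, Rational(1, 207020)), Rational(1, 48591)) = Mul(Rational(320471, 207020), Rational(1, 48591)) = Rational(320471, 10059308820)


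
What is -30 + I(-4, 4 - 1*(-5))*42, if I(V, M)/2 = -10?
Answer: -870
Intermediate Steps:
I(V, M) = -20 (I(V, M) = 2*(-10) = -20)
-30 + I(-4, 4 - 1*(-5))*42 = -30 - 20*42 = -30 - 840 = -870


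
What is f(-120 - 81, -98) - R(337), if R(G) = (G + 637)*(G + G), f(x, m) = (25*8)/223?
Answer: -146393948/223 ≈ -6.5648e+5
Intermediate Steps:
f(x, m) = 200/223 (f(x, m) = 200*(1/223) = 200/223)
R(G) = 2*G*(637 + G) (R(G) = (637 + G)*(2*G) = 2*G*(637 + G))
f(-120 - 81, -98) - R(337) = 200/223 - 2*337*(637 + 337) = 200/223 - 2*337*974 = 200/223 - 1*656476 = 200/223 - 656476 = -146393948/223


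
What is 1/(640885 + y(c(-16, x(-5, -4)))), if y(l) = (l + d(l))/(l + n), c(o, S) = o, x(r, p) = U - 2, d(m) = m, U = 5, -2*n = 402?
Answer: 217/139072077 ≈ 1.5603e-6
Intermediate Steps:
n = -201 (n = -½*402 = -201)
x(r, p) = 3 (x(r, p) = 5 - 2 = 3)
y(l) = 2*l/(-201 + l) (y(l) = (l + l)/(l - 201) = (2*l)/(-201 + l) = 2*l/(-201 + l))
1/(640885 + y(c(-16, x(-5, -4)))) = 1/(640885 + 2*(-16)/(-201 - 16)) = 1/(640885 + 2*(-16)/(-217)) = 1/(640885 + 2*(-16)*(-1/217)) = 1/(640885 + 32/217) = 1/(139072077/217) = 217/139072077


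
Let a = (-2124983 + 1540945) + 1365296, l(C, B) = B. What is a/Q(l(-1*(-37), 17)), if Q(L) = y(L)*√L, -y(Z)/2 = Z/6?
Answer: -2343774*√17/289 ≈ -33438.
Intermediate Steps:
y(Z) = -Z/3 (y(Z) = -2*Z/6 = -Z/3)
a = 781258 (a = -584038 + 1365296 = 781258)
Q(L) = -L^(3/2)/3 (Q(L) = (-L/3)*√L = -L^(3/2)/3)
a/Q(l(-1*(-37), 17)) = 781258/((-17*√17/3)) = 781258*(-3*√17/289) = -2343774*√17/289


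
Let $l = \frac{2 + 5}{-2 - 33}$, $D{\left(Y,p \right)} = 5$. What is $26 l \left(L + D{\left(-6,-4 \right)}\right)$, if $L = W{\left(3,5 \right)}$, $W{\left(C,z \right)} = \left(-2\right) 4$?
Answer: $\frac{78}{5} \approx 15.6$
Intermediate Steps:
$l = - \frac{1}{5}$ ($l = \frac{7}{-35} = 7 \left(- \frac{1}{35}\right) = - \frac{1}{5} \approx -0.2$)
$W{\left(C,z \right)} = -8$
$L = -8$
$26 l \left(L + D{\left(-6,-4 \right)}\right) = 26 \left(- \frac{-8 + 5}{5}\right) = 26 \left(\left(- \frac{1}{5}\right) \left(-3\right)\right) = 26 \cdot \frac{3}{5} = \frac{78}{5}$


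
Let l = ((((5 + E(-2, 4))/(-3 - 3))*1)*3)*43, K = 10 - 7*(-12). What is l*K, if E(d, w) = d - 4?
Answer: 2021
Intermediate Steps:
E(d, w) = -4 + d
K = 94 (K = 10 + 84 = 94)
l = 43/2 (l = ((((5 + (-4 - 2))/(-3 - 3))*1)*3)*43 = ((((5 - 6)/(-6))*1)*3)*43 = ((-1*(-⅙)*1)*3)*43 = (((⅙)*1)*3)*43 = ((⅙)*3)*43 = (½)*43 = 43/2 ≈ 21.500)
l*K = (43/2)*94 = 2021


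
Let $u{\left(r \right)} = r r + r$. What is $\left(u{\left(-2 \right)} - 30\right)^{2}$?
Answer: $784$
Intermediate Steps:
$u{\left(r \right)} = r + r^{2}$ ($u{\left(r \right)} = r^{2} + r = r + r^{2}$)
$\left(u{\left(-2 \right)} - 30\right)^{2} = \left(- 2 \left(1 - 2\right) - 30\right)^{2} = \left(\left(-2\right) \left(-1\right) - 30\right)^{2} = \left(2 - 30\right)^{2} = \left(-28\right)^{2} = 784$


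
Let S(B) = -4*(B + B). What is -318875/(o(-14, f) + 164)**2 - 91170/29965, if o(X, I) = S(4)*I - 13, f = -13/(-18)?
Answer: -178948869309/7939532393 ≈ -22.539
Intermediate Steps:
S(B) = -8*B
f = 13/18 (f = -13*(-1/18) = 13/18 ≈ 0.72222)
o(X, I) = -13 - 32*I (o(X, I) = (-8*4)*I - 13 = -32*I - 13 = -13 - 32*I)
-318875/(o(-14, f) + 164)**2 - 91170/29965 = -318875/((-13 - 32*13/18) + 164)**2 - 91170/29965 = -318875/((-13 - 208/9) + 164)**2 - 91170*1/29965 = -318875/(-325/9 + 164)**2 - 18234/5993 = -318875/((1151/9)**2) - 18234/5993 = -318875/1324801/81 - 18234/5993 = -318875*81/1324801 - 18234/5993 = -25828875/1324801 - 18234/5993 = -178948869309/7939532393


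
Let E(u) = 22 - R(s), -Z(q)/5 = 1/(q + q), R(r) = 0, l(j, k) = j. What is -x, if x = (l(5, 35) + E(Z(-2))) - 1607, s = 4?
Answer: 1580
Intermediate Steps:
Z(q) = -5/(2*q) (Z(q) = -5/(q + q) = -5*1/(2*q) = -5/(2*q))
E(u) = 22 (E(u) = 22 - 1*0 = 22 + 0 = 22)
x = -1580 (x = (5 + 22) - 1607 = 27 - 1607 = -1580)
-x = -1*(-1580) = 1580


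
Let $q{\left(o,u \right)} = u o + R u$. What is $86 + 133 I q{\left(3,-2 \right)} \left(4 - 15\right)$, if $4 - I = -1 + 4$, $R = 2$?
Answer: $14716$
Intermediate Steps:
$I = 1$ ($I = 4 - \left(-1 + 4\right) = 4 - 3 = 1$)
$q{\left(o,u \right)} = 2 u + o u$ ($q{\left(o,u \right)} = u o + 2 u = o u + 2 u = 2 u + o u$)
$86 + 133 I q{\left(3,-2 \right)} \left(4 - 15\right) = 86 + 133 \cdot 1 \left(- 2 \left(2 + 3\right)\right) \left(4 - 15\right) = 86 + 133 \cdot 1 \left(\left(-2\right) 5\right) \left(4 - 15\right) = 86 + 133 \cdot 1 \left(-10\right) \left(-11\right) = 86 + 133 \left(\left(-10\right) \left(-11\right)\right) = 86 + 133 \cdot 110 = 86 + 14630 = 14716$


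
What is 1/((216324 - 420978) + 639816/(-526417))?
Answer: -526417/107733984534 ≈ -4.8863e-6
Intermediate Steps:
1/((216324 - 420978) + 639816/(-526417)) = 1/(-204654 + 639816*(-1/526417)) = 1/(-204654 - 639816/526417) = 1/(-107733984534/526417) = -526417/107733984534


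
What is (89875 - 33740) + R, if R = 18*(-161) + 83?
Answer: 53320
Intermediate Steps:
R = -2815 (R = -2898 + 83 = -2815)
(89875 - 33740) + R = (89875 - 33740) - 2815 = 56135 - 2815 = 53320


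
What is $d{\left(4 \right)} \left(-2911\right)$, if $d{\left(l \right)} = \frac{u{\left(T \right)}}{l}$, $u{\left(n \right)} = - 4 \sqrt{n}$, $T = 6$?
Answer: $2911 \sqrt{6} \approx 7130.5$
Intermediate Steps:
$d{\left(l \right)} = - \frac{4 \sqrt{6}}{l}$ ($d{\left(l \right)} = \frac{\left(-4\right) \sqrt{6}}{l} = - \frac{4 \sqrt{6}}{l}$)
$d{\left(4 \right)} \left(-2911\right) = - \frac{4 \sqrt{6}}{4} \left(-2911\right) = \left(-4\right) \sqrt{6} \cdot \frac{1}{4} \left(-2911\right) = - \sqrt{6} \left(-2911\right) = 2911 \sqrt{6}$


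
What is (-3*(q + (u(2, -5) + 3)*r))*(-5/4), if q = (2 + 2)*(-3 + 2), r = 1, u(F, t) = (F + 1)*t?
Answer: -60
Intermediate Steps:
u(F, t) = t*(1 + F) (u(F, t) = (1 + F)*t = t*(1 + F))
q = -4 (q = 4*(-1) = -4)
(-3*(q + (u(2, -5) + 3)*r))*(-5/4) = (-3*(-4 + (-5*(1 + 2) + 3)*1))*(-5/4) = (-3*(-4 + (-5*3 + 3)*1))*(-5*1/4) = -3*(-4 + (-15 + 3)*1)*(-5/4) = -3*(-4 - 12*1)*(-5/4) = -3*(-4 - 12)*(-5/4) = -3*(-16)*(-5/4) = 48*(-5/4) = -60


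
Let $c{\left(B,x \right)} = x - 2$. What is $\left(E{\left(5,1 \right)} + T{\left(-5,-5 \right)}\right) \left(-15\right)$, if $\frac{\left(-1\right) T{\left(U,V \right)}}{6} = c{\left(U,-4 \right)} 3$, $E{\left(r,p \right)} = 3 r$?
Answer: $-1845$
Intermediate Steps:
$c{\left(B,x \right)} = -2 + x$
$T{\left(U,V \right)} = 108$ ($T{\left(U,V \right)} = - 6 \left(-2 - 4\right) 3 = - 6 \left(\left(-6\right) 3\right) = \left(-6\right) \left(-18\right) = 108$)
$\left(E{\left(5,1 \right)} + T{\left(-5,-5 \right)}\right) \left(-15\right) = \left(3 \cdot 5 + 108\right) \left(-15\right) = \left(15 + 108\right) \left(-15\right) = 123 \left(-15\right) = -1845$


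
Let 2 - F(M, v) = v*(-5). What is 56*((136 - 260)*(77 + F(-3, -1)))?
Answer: -513856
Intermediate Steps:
F(M, v) = 2 + 5*v (F(M, v) = 2 - v*(-5) = 2 - (-5)*v = 2 + 5*v)
56*((136 - 260)*(77 + F(-3, -1))) = 56*((136 - 260)*(77 + (2 + 5*(-1)))) = 56*(-124*(77 + (2 - 5))) = 56*(-124*(77 - 3)) = 56*(-124*74) = 56*(-9176) = -513856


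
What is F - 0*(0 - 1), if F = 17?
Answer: 17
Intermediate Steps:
F - 0*(0 - 1) = 17 - 0*(0 - 1) = 17 - 0*(-1) = 17 - 32*0 = 17 + 0 = 17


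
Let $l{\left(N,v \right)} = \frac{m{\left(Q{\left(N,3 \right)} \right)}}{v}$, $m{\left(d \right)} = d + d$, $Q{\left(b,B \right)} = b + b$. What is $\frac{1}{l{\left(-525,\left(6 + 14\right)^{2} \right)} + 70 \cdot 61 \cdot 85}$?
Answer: $\frac{4}{1451779} \approx 2.7552 \cdot 10^{-6}$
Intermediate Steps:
$Q{\left(b,B \right)} = 2 b$
$m{\left(d \right)} = 2 d$
$l{\left(N,v \right)} = \frac{4 N}{v}$ ($l{\left(N,v \right)} = \frac{2 \cdot 2 N}{v} = \frac{4 N}{v}$)
$\frac{1}{l{\left(-525,\left(6 + 14\right)^{2} \right)} + 70 \cdot 61 \cdot 85} = \frac{1}{4 \left(-525\right) \frac{1}{\left(6 + 14\right)^{2}} + 70 \cdot 61 \cdot 85} = \frac{1}{4 \left(-525\right) \frac{1}{20^{2}} + 4270 \cdot 85} = \frac{1}{4 \left(-525\right) \frac{1}{400} + 362950} = \frac{1}{- \frac{21}{4} + 362950} = \frac{1}{\frac{1451779}{4}} = \frac{4}{1451779}$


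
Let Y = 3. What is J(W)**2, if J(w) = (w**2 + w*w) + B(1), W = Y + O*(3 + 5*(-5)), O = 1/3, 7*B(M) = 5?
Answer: 5812921/3969 ≈ 1464.6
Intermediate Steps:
B(M) = 5/7 (B(M) = (1/7)*5 = 5/7)
O = 1/3 ≈ 0.33333
W = -13/3 (W = 3 + (3 + 5*(-5))/3 = 3 + (3 - 25)/3 = 3 + (1/3)*(-22) = 3 - 22/3 = -13/3 ≈ -4.3333)
J(w) = 5/7 + 2*w**2 (J(w) = (w**2 + w*w) + 5/7 = (w**2 + w**2) + 5/7 = 2*w**2 + 5/7 = 5/7 + 2*w**2)
J(W)**2 = (5/7 + 2*(-13/3)**2)**2 = (5/7 + 2*(169/9))**2 = (5/7 + 338/9)**2 = (2411/63)**2 = 5812921/3969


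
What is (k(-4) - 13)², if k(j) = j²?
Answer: 9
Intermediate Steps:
(k(-4) - 13)² = ((-4)² - 13)² = (16 - 13)² = 3² = 9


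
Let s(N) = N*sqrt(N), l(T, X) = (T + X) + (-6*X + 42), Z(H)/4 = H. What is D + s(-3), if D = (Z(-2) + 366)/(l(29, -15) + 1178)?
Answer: 179/662 - 3*I*sqrt(3) ≈ 0.27039 - 5.1962*I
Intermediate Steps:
Z(H) = 4*H
l(T, X) = 42 + T - 5*X (l(T, X) = (T + X) + (42 - 6*X) = 42 + T - 5*X)
s(N) = N**(3/2)
D = 179/662 (D = (4*(-2) + 366)/((42 + 29 - 5*(-15)) + 1178) = (-8 + 366)/((42 + 29 + 75) + 1178) = 358/(146 + 1178) = 358/1324 = 358*(1/1324) = 179/662 ≈ 0.27039)
D + s(-3) = 179/662 + (-3)**(3/2) = 179/662 - 3*I*sqrt(3)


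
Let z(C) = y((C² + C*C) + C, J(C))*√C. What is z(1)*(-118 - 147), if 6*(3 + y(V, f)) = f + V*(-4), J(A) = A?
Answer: 7685/6 ≈ 1280.8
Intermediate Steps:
y(V, f) = -3 - 2*V/3 + f/6 (y(V, f) = -3 + (f + V*(-4))/6 = -3 + (f - 4*V)/6 = -3 + (-2*V/3 + f/6) = -3 - 2*V/3 + f/6)
z(C) = √C*(-3 - 4*C²/3 - C/2) (z(C) = (-3 - 2*((C² + C*C) + C)/3 + C/6)*√C = (-3 - 2*((C² + C²) + C)/3 + C/6)*√C = (-3 - 2*(2*C² + C)/3 + C/6)*√C = (-3 - 2*(C + 2*C²)/3 + C/6)*√C = (-3 + (-4*C²/3 - 2*C/3) + C/6)*√C = (-3 - 4*C²/3 - C/2)*√C = √C*(-3 - 4*C²/3 - C/2))
z(1)*(-118 - 147) = (√1*(-18 + 1 - 4*1*(1 + 2*1))/6)*(-118 - 147) = ((⅙)*1*(-18 + 1 - 4*1*(1 + 2)))*(-265) = ((⅙)*1*(-18 + 1 - 4*1*3))*(-265) = ((⅙)*1*(-18 + 1 - 12))*(-265) = ((⅙)*1*(-29))*(-265) = -29/6*(-265) = 7685/6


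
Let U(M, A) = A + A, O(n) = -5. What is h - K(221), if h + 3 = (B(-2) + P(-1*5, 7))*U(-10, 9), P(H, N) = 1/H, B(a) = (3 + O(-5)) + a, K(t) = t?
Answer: -1498/5 ≈ -299.60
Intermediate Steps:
U(M, A) = 2*A
B(a) = -2 + a (B(a) = (3 - 5) + a = -2 + a)
h = -393/5 (h = -3 + ((-2 - 2) + 1/(-1*5))*(2*9) = -3 + (-4 + 1/(-5))*18 = -3 + (-4 - ⅕)*18 = -3 - 21/5*18 = -3 - 378/5 = -393/5 ≈ -78.600)
h - K(221) = -393/5 - 1*221 = -393/5 - 221 = -1498/5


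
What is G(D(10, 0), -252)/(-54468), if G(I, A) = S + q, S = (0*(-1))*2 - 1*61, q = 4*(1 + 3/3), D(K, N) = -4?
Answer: 53/54468 ≈ 0.00097305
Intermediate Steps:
q = 8 (q = 4*(1 + 3*(1/3)) = 4*(1 + 1) = 4*2 = 8)
S = -61 (S = 0*2 - 61 = 0 - 61 = -61)
G(I, A) = -53 (G(I, A) = -61 + 8 = -53)
G(D(10, 0), -252)/(-54468) = -53/(-54468) = -53*(-1/54468) = 53/54468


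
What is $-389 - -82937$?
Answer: $82548$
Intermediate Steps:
$-389 - -82937 = -389 + 82937 = 82548$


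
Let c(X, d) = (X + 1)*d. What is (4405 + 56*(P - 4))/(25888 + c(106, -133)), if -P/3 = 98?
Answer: -12283/11657 ≈ -1.0537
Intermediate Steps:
c(X, d) = d*(1 + X) (c(X, d) = (1 + X)*d = d*(1 + X))
P = -294 (P = -3*98 = -294)
(4405 + 56*(P - 4))/(25888 + c(106, -133)) = (4405 + 56*(-294 - 4))/(25888 - 133*(1 + 106)) = (4405 + 56*(-298))/(25888 - 133*107) = (4405 - 16688)/(25888 - 14231) = -12283/11657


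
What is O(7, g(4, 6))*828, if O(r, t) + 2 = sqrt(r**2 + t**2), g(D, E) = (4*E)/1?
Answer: 19044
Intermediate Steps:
g(D, E) = 4*E (g(D, E) = (4*E)*1 = 4*E)
O(r, t) = -2 + sqrt(r**2 + t**2)
O(7, g(4, 6))*828 = (-2 + sqrt(7**2 + (4*6)**2))*828 = (-2 + sqrt(49 + 24**2))*828 = (-2 + sqrt(49 + 576))*828 = (-2 + sqrt(625))*828 = (-2 + 25)*828 = 23*828 = 19044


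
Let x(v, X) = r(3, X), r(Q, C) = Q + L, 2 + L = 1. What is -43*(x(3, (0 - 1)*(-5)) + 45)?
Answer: -2021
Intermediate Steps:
L = -1 (L = -2 + 1 = -1)
r(Q, C) = -1 + Q (r(Q, C) = Q - 1 = -1 + Q)
x(v, X) = 2 (x(v, X) = -1 + 3 = 2)
-43*(x(3, (0 - 1)*(-5)) + 45) = -43*(2 + 45) = -43*47 = -2021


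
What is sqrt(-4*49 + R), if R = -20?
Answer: 6*I*sqrt(6) ≈ 14.697*I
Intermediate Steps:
sqrt(-4*49 + R) = sqrt(-4*49 - 20) = sqrt(-196 - 20) = sqrt(-216) = 6*I*sqrt(6)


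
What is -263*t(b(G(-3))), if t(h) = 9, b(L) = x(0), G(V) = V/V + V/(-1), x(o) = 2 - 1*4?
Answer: -2367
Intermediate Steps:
x(o) = -2 (x(o) = 2 - 4 = -2)
G(V) = 1 - V (G(V) = 1 + V*(-1) = 1 - V)
b(L) = -2
-263*t(b(G(-3))) = -263*9 = -2367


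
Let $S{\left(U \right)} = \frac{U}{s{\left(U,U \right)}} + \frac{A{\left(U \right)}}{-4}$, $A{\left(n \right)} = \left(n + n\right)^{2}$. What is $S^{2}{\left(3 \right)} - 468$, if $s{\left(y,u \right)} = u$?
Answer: $-404$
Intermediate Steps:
$A{\left(n \right)} = 4 n^{2}$ ($A{\left(n \right)} = \left(2 n\right)^{2} = 4 n^{2}$)
$S{\left(U \right)} = 1 - U^{2}$ ($S{\left(U \right)} = \frac{U}{U} + \frac{4 U^{2}}{-4} = 1 + 4 U^{2} \left(- \frac{1}{4}\right) = 1 - U^{2}$)
$S^{2}{\left(3 \right)} - 468 = \left(1 - 3^{2}\right)^{2} - 468 = \left(1 - 9\right)^{2} - 468 = \left(-8\right)^{2} - 468 = 64 - 468 = -404$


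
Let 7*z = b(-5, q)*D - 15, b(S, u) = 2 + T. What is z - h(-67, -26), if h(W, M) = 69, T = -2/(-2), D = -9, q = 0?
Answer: -75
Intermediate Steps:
T = 1 (T = -2*(-½) = 1)
b(S, u) = 3 (b(S, u) = 2 + 1 = 3)
z = -6 (z = (3*(-9) - 15)/7 = (-27 - 15)/7 = (⅐)*(-42) = -6)
z - h(-67, -26) = -6 - 1*69 = -6 - 69 = -75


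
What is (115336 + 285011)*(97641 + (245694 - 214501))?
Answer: 51578305398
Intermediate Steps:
(115336 + 285011)*(97641 + (245694 - 214501)) = 400347*(97641 + 31193) = 400347*128834 = 51578305398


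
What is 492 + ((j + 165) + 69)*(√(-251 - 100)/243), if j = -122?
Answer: 492 + 112*I*√39/81 ≈ 492.0 + 8.6351*I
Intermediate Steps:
492 + ((j + 165) + 69)*(√(-251 - 100)/243) = 492 + ((-122 + 165) + 69)*(√(-251 - 100)/243) = 492 + (43 + 69)*(√(-351)*(1/243)) = 492 + 112*((3*I*√39)*(1/243)) = 492 + 112*(I*√39/81) = 492 + 112*I*√39/81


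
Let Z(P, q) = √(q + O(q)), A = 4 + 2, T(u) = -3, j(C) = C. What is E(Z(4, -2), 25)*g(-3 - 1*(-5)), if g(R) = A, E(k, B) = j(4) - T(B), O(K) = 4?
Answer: 42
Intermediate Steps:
A = 6
Z(P, q) = √(4 + q) (Z(P, q) = √(q + 4) = √(4 + q))
E(k, B) = 7 (E(k, B) = 4 - 1*(-3) = 4 + 3 = 7)
g(R) = 6
E(Z(4, -2), 25)*g(-3 - 1*(-5)) = 7*6 = 42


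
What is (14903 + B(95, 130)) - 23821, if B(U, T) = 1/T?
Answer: -1159339/130 ≈ -8918.0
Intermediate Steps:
(14903 + B(95, 130)) - 23821 = (14903 + 1/130) - 23821 = 1937391/130 - 23821 = -1159339/130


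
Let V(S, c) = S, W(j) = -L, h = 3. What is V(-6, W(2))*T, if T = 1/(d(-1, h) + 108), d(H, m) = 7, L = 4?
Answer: -6/115 ≈ -0.052174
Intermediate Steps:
W(j) = -4 (W(j) = -1*4 = -4)
T = 1/115 (T = 1/(7 + 108) = 1/115 ≈ 0.0086956)
V(-6, W(2))*T = -6*1/115 = -6/115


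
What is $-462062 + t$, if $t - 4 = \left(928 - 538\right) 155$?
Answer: $-401608$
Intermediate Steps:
$t = 60454$ ($t = 4 + \left(928 - 538\right) 155 = 4 + 390 \cdot 155 = 4 + 60450 = 60454$)
$-462062 + t = -462062 + 60454 = -401608$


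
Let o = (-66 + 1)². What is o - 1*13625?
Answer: -9400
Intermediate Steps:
o = 4225 (o = (-65)² = 4225)
o - 1*13625 = 4225 - 1*13625 = 4225 - 13625 = -9400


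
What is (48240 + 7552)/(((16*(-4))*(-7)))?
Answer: 3487/28 ≈ 124.54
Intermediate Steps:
(48240 + 7552)/(((16*(-4))*(-7))) = 55792/((-64*(-7))) = 55792/448 = 55792*(1/448) = 3487/28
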